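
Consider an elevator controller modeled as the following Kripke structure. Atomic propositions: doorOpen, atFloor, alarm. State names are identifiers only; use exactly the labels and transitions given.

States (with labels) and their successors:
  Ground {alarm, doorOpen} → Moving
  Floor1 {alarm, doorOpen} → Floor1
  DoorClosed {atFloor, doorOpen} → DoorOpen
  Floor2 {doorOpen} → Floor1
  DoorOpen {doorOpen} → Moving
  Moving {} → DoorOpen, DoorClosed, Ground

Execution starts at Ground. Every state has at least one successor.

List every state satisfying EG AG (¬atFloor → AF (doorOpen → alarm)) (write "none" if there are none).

{Ground, Floor1, DoorClosed, Floor2, DoorOpen, Moving}

States satisfying AG (¬atFloor → AF (doorOpen → alarm)): {Ground, Floor1, DoorClosed, Floor2, DoorOpen, Moving}.
States satisfying EG AG (¬atFloor → AF (doorOpen → alarm)): {Ground, Floor1, DoorClosed, Floor2, DoorOpen, Moving}.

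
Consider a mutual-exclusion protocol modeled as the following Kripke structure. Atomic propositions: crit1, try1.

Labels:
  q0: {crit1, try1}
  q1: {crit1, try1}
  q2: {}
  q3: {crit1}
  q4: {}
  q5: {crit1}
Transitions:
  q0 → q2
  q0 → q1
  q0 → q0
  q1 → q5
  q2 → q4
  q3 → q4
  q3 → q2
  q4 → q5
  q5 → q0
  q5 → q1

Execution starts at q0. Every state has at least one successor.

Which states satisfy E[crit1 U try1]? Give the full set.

{q0, q1, q5}

States satisfying crit1: {q0, q1, q3, q5}.
States satisfying try1: {q0, q1}.
States satisfying E[crit1 U try1]: {q0, q1, q5}.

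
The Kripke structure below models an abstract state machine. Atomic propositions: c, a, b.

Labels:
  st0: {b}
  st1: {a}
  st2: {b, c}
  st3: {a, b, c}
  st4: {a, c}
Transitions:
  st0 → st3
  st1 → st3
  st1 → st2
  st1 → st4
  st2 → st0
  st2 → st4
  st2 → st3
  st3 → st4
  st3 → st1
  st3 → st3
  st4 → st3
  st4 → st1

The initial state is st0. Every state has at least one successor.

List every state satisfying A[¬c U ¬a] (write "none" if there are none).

States satisfying ¬c: {st0, st1}.
States satisfying ¬a: {st0, st2}.
States satisfying A[¬c U ¬a]: {st0, st2}.

{st0, st2}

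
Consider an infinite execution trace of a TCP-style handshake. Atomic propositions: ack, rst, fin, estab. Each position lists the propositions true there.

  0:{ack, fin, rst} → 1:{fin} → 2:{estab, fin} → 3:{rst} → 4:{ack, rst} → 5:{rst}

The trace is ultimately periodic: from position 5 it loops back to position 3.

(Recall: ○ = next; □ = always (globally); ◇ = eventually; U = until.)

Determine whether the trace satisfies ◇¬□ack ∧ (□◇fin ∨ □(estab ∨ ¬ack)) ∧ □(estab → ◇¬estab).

estab → ◇¬estab holds at every position 0..5, and those are all positions ever visited, so □(estab → ◇¬estab) holds.
Positions where estab holds: 2.
Check ◇¬estab at each: 2→ok.
At position 0: ◇¬□ack ∧ (□◇fin ∨ □(estab ∨ ¬ack)) is false; □(estab → ◇¬estab) is true; so ◇¬□ack ∧ (□◇fin ∨ □(estab ∨ ¬ack)) ∧ □(estab → ◇¬estab) is false.

Does not hold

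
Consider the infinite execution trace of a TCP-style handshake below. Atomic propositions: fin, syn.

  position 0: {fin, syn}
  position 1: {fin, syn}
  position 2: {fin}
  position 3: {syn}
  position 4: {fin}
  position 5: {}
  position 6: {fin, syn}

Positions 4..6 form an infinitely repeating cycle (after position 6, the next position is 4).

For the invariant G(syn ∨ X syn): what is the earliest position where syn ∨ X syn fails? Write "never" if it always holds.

4

Check syn ∨ X syn at each position in order: 0 ✓, 1 ✓, 2 ✓, 3 ✓.
At position 4 the labels are {fin} and the next position 5 has {}, so syn ∨ X syn is false there. This is the first violation.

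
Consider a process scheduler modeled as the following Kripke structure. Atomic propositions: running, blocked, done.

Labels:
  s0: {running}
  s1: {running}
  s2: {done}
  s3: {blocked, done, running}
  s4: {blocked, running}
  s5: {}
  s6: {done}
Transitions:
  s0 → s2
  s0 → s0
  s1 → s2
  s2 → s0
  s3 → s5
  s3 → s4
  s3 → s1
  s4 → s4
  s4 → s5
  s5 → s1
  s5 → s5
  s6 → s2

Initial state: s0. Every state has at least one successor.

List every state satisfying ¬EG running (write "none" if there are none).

{s1, s2, s5, s6}

States satisfying running: {s0, s1, s3, s4}.
States satisfying EG running: {s0, s3, s4}.
States satisfying ¬EG running: {s1, s2, s5, s6}.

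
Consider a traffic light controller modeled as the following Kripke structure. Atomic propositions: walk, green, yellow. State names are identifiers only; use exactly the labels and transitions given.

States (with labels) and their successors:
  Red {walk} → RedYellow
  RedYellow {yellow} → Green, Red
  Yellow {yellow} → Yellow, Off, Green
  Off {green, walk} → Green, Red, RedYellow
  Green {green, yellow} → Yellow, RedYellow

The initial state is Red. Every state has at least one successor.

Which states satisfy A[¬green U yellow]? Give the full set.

States satisfying ¬green: {Red, RedYellow, Yellow}.
States satisfying yellow: {RedYellow, Yellow, Green}.
States satisfying A[¬green U yellow]: {Red, RedYellow, Yellow, Green}.

{Red, RedYellow, Yellow, Green}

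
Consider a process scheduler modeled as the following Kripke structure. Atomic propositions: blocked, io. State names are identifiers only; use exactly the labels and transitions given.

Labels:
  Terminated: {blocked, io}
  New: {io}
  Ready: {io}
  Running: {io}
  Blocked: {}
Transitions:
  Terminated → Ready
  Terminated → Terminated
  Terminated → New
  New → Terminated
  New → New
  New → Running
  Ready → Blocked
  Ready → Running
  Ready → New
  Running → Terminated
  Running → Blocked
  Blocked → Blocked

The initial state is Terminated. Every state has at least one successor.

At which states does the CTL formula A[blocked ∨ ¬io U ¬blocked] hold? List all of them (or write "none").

States satisfying blocked ∨ ¬io: {Terminated, Blocked}.
States satisfying ¬blocked: {New, Ready, Running, Blocked}.
States satisfying A[blocked ∨ ¬io U ¬blocked]: {New, Ready, Running, Blocked}.

{New, Ready, Running, Blocked}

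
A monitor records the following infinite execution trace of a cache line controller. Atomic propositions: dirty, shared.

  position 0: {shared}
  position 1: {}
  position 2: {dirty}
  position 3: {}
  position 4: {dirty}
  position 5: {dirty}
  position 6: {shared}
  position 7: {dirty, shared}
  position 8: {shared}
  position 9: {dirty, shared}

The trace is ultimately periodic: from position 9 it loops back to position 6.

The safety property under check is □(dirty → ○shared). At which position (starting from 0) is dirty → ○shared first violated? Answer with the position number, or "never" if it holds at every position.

Check dirty → ○shared at each position in order: 0 ✓, 1 ✓.
At position 2 the labels are {dirty} and the next position 3 has {}, so dirty → ○shared is false there. This is the first violation.

2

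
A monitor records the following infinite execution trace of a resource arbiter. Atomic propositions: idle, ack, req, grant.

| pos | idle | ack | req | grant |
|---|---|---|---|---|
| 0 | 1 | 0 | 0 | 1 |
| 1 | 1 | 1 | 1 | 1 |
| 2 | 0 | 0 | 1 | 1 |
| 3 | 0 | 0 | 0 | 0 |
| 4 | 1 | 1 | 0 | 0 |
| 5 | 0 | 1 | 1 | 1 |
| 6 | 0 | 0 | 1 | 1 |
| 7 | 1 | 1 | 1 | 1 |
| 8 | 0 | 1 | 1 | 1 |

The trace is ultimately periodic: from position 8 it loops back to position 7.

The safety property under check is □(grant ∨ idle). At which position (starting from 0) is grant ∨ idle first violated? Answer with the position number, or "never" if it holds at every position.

3

Check grant ∨ idle at each position in order: 0 ✓, 1 ✓, 2 ✓.
At position 3 the labels are {}, so grant ∨ idle is false there. This is the first violation.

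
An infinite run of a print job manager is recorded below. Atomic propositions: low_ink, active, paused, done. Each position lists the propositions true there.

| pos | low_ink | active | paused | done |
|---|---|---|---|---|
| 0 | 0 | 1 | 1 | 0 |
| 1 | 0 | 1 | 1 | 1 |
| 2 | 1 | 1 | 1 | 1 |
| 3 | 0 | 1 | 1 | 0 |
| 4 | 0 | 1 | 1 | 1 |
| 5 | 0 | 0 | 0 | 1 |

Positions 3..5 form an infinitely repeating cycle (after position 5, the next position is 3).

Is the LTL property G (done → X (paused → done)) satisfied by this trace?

done → X (paused → done) must hold at every position from 0 onward. It fails at position 2, so G (done → X (paused → done)) is false.
Positions where done holds: 1, 2, 4, 5.
Check X (paused → done) at each: 1→ok, 2→fails, 4→ok, 5→fails.

Violated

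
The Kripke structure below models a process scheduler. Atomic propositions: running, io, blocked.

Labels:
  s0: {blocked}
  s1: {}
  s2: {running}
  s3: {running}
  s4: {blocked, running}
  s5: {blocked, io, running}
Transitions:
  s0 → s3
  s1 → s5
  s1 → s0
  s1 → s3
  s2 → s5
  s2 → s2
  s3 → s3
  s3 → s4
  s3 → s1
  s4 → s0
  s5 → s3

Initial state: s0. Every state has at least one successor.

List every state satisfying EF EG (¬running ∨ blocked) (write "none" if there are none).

none

States satisfying EG (¬running ∨ blocked): ∅.
States satisfying EF EG (¬running ∨ blocked): ∅.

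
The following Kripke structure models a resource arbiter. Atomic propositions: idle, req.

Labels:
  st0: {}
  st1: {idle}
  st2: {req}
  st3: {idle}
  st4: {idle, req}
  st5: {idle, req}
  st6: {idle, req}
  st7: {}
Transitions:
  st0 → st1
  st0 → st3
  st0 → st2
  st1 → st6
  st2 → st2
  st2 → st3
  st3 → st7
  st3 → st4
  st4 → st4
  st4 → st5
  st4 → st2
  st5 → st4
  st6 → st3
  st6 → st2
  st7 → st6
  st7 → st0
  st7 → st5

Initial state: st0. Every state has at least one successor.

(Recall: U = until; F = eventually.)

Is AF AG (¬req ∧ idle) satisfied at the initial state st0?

States satisfying AG (¬req ∧ idle): ∅.
States satisfying AF AG (¬req ∧ idle): ∅.
There is a path from st0 along which AG (¬req ∧ idle) never holds.
st0 ∉ Sat(AF AG (¬req ∧ idle)).

No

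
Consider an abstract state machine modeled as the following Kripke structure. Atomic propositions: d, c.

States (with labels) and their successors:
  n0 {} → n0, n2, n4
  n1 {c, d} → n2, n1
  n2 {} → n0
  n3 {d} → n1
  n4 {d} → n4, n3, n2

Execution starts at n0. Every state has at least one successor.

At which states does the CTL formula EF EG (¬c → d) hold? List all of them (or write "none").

States satisfying EG (¬c → d): {n1, n3, n4}.
States satisfying EF EG (¬c → d): {n0, n1, n2, n3, n4}.

{n0, n1, n2, n3, n4}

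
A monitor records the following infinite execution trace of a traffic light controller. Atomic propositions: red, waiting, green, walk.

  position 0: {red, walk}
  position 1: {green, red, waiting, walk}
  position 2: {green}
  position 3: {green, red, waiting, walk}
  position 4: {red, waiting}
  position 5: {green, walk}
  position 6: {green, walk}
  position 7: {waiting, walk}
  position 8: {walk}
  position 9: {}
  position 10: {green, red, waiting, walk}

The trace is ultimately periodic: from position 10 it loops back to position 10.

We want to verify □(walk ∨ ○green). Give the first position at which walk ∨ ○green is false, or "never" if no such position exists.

walk ∨ ○green holds at every position 0..10, and those are all the positions the trace ever visits, so the invariant □(walk ∨ ○green) is never violated.

never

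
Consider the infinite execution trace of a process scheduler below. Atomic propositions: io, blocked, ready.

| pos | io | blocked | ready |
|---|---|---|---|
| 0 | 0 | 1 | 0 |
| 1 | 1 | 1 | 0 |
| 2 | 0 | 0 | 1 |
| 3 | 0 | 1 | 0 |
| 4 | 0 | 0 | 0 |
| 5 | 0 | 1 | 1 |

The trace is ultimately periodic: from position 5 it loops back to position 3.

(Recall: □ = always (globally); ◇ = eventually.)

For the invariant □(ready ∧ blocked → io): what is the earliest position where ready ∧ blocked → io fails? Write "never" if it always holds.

Check ready ∧ blocked → io at each position in order: 0 ✓, 1 ✓, 2 ✓, 3 ✓, 4 ✓.
At position 5 the labels are {blocked, ready}, so ready ∧ blocked → io is false there. This is the first violation.

5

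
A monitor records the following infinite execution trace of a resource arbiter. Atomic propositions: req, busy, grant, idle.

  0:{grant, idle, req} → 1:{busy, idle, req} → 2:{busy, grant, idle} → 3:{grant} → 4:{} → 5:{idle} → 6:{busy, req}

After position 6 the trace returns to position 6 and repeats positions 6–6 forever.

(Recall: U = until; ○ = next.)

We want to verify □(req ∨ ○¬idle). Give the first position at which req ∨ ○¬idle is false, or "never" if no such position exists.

Check req ∨ ○¬idle at each position in order: 0 ✓, 1 ✓, 2 ✓, 3 ✓.
At position 4 the labels are {} and the next position 5 has {idle}, so req ∨ ○¬idle is false there. This is the first violation.

4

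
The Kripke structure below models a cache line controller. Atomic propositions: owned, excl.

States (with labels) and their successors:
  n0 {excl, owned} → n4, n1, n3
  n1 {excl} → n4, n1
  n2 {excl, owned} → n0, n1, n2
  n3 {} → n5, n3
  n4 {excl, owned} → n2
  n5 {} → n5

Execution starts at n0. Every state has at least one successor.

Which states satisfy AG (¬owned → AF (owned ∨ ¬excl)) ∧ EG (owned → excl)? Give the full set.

States satisfying ¬owned → AF (owned ∨ ¬excl): {n0, n2, n3, n4, n5}.
States satisfying AG (¬owned → AF (owned ∨ ¬excl)): {n3, n5}.
States satisfying owned → excl: {n0, n1, n2, n3, n4, n5}.
States satisfying EG (owned → excl): {n0, n1, n2, n3, n4, n5}.
States satisfying AG (¬owned → AF (owned ∨ ¬excl)) ∧ EG (owned → excl): {n3, n5}.

{n3, n5}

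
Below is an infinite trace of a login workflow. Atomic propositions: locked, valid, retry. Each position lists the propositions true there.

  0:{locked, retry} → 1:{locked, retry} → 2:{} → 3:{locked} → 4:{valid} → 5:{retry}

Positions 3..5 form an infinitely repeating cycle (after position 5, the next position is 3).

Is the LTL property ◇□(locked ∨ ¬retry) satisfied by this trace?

No

□(locked ∨ ¬retry) is false at every position 0..5, so it never becomes true and ◇□(locked ∨ ¬retry) fails.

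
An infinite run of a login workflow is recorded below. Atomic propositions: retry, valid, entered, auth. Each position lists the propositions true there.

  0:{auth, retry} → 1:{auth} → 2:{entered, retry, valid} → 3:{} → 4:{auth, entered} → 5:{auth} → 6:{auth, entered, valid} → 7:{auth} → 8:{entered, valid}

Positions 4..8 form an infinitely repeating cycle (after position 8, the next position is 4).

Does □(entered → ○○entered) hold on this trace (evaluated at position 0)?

Violated

entered → ○○entered must hold at every position from 0 onward. It fails at position 8, so □(entered → ○○entered) is false.
Positions where entered holds: 2, 4, 6, 8.
Check ○○entered at each: 2→ok, 4→ok, 6→ok, 8→fails.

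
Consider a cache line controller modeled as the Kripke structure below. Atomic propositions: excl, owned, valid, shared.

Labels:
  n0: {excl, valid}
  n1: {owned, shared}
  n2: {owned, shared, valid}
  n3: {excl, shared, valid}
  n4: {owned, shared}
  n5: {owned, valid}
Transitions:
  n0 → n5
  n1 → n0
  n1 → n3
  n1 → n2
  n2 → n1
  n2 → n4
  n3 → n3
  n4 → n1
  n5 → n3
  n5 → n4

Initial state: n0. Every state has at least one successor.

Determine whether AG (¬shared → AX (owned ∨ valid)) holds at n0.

States satisfying ¬shared → AX (owned ∨ valid): {n0, n1, n2, n3, n4, n5}.
States satisfying AG (¬shared → AX (owned ∨ valid)): {n0, n1, n2, n3, n4, n5}.
Every state reachable from n0 satisfies ¬shared → AX (owned ∨ valid).
n0 ∈ Sat(AG (¬shared → AX (owned ∨ valid))).

Holds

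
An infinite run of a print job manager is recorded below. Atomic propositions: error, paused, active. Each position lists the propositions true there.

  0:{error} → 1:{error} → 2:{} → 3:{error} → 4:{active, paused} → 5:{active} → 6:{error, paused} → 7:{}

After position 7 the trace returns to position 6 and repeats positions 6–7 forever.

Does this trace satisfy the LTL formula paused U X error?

Holds

Walking from position 0: X error first holds at position 0, and paused holds at every earlier position along the way, so paused U X error holds.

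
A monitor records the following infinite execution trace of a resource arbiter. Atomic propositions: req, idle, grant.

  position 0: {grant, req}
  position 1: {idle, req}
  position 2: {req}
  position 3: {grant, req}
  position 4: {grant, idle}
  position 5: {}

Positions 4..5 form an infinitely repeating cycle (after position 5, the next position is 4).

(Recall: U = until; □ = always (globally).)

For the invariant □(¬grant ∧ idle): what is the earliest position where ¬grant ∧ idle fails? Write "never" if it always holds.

0

At position 0 the labels are {grant, req}, so ¬grant ∧ idle is false there. This is the first violation.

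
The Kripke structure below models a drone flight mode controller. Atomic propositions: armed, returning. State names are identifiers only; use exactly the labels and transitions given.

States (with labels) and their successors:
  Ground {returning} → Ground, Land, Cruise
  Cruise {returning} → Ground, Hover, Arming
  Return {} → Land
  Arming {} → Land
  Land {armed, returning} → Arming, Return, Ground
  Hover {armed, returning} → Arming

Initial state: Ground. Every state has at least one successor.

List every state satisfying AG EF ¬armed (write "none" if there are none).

States satisfying EF ¬armed: {Ground, Cruise, Return, Arming, Land, Hover}.
States satisfying AG EF ¬armed: {Ground, Cruise, Return, Arming, Land, Hover}.

{Ground, Cruise, Return, Arming, Land, Hover}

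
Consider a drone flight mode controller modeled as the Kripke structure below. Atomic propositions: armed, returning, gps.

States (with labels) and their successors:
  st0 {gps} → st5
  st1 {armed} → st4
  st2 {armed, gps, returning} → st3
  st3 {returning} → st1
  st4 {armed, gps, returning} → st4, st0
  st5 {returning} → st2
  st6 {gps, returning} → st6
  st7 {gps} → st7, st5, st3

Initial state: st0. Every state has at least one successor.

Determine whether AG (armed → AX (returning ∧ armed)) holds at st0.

Does not hold

States satisfying armed → AX (returning ∧ armed): {st0, st1, st3, st5, st6, st7}.
States satisfying AG (armed → AX (returning ∧ armed)): {st6}.
st2 is reachable from st0 and violates armed → AX (returning ∧ armed), so AG fails at st0.
st0 ∉ Sat(AG (armed → AX (returning ∧ armed))).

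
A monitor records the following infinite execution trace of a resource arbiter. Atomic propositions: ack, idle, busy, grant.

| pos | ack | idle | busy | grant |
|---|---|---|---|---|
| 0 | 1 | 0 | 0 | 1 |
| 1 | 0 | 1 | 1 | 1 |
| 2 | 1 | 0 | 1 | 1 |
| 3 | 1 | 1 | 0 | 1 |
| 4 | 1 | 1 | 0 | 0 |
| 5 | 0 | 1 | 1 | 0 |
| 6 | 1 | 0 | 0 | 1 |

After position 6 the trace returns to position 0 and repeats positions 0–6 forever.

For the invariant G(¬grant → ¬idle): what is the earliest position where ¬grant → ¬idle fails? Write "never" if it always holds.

4

Check ¬grant → ¬idle at each position in order: 0 ✓, 1 ✓, 2 ✓, 3 ✓.
At position 4 the labels are {ack, idle}, so ¬grant → ¬idle is false there. This is the first violation.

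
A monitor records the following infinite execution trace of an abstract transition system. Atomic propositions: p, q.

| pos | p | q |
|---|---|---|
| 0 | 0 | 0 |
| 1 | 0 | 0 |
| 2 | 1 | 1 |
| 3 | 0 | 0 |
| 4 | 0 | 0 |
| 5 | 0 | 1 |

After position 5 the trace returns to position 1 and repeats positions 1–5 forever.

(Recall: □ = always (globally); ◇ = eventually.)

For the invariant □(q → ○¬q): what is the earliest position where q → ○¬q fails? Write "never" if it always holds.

q → ○¬q holds at every position 0..5, and those are all the positions the trace ever visits, so the invariant □(q → ○¬q) is never violated.

never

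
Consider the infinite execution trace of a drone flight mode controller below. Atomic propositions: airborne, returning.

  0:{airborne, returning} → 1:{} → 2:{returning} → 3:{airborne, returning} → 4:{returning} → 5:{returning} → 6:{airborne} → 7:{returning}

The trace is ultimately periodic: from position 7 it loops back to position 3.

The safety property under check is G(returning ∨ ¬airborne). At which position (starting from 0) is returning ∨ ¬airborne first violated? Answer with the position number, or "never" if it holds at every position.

Check returning ∨ ¬airborne at each position in order: 0 ✓, 1 ✓, 2 ✓, 3 ✓, 4 ✓, 5 ✓.
At position 6 the labels are {airborne}, so returning ∨ ¬airborne is false there. This is the first violation.

6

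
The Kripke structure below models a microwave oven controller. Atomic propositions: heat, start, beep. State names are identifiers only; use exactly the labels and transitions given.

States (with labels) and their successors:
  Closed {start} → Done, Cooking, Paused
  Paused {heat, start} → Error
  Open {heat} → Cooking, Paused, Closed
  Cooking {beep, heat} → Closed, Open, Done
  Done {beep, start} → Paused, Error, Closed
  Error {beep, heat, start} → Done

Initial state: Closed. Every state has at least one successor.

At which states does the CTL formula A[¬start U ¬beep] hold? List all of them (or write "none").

{Closed, Paused, Open}

States satisfying ¬start: {Open, Cooking}.
States satisfying ¬beep: {Closed, Paused, Open}.
States satisfying A[¬start U ¬beep]: {Closed, Paused, Open}.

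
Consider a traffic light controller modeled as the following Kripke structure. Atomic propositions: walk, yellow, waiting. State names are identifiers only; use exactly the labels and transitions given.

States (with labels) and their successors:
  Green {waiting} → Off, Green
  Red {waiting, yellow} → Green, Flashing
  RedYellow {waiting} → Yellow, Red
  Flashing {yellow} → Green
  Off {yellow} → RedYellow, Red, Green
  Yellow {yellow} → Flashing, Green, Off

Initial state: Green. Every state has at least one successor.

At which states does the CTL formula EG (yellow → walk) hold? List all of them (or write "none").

{Green}

States satisfying yellow → walk: {Green, RedYellow}.
States satisfying EG (yellow → walk): {Green}.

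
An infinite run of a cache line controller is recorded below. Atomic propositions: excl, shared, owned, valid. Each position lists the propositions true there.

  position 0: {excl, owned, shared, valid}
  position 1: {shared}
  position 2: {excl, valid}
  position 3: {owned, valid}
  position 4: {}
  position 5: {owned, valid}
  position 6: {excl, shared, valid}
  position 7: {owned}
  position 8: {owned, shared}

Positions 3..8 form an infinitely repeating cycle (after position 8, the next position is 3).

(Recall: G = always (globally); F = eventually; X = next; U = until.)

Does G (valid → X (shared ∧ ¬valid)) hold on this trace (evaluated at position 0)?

Does not hold

valid → X (shared ∧ ¬valid) must hold at every position from 0 onward. It fails at position 2, so G (valid → X (shared ∧ ¬valid)) is false.
Positions where valid holds: 0, 2, 3, 5, 6.
Check X (shared ∧ ¬valid) at each: 0→ok, 2→fails, 3→fails, 5→fails, 6→fails.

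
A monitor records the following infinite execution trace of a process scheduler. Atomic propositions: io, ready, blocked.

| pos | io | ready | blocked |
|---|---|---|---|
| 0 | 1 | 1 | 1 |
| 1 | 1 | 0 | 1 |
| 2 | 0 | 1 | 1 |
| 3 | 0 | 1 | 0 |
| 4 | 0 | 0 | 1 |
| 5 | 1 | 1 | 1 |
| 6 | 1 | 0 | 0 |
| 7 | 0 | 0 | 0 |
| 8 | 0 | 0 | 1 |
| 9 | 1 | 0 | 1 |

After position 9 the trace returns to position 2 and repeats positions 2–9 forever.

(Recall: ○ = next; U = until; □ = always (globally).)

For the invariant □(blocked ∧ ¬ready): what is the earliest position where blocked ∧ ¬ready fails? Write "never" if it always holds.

0

At position 0 the labels are {blocked, io, ready}, so blocked ∧ ¬ready is false there. This is the first violation.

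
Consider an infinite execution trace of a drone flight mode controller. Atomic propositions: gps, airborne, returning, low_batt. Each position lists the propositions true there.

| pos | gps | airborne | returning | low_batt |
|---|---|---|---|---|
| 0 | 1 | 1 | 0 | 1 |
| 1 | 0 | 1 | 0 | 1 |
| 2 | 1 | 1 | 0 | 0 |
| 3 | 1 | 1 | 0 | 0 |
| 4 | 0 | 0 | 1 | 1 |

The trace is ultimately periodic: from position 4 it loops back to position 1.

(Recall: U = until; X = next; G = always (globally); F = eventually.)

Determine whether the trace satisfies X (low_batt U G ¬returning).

The position after 0 is 1; low_batt U G ¬returning is false there.

Violated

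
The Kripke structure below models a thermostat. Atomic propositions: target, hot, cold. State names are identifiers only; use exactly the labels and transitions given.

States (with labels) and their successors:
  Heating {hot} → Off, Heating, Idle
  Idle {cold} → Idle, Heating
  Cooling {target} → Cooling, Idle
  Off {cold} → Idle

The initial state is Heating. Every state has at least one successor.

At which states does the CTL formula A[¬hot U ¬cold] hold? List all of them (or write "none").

{Heating, Cooling}

States satisfying ¬hot: {Idle, Cooling, Off}.
States satisfying ¬cold: {Heating, Cooling}.
States satisfying A[¬hot U ¬cold]: {Heating, Cooling}.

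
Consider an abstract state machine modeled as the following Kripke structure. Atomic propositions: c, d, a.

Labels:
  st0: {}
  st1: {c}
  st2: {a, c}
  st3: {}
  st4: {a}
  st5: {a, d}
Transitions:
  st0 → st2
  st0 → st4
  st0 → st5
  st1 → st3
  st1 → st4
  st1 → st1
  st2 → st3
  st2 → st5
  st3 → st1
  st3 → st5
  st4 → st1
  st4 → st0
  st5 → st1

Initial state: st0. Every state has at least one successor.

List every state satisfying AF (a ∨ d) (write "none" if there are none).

{st0, st2, st4, st5}

States satisfying a ∨ d: {st2, st4, st5}.
States satisfying AF (a ∨ d): {st0, st2, st4, st5}.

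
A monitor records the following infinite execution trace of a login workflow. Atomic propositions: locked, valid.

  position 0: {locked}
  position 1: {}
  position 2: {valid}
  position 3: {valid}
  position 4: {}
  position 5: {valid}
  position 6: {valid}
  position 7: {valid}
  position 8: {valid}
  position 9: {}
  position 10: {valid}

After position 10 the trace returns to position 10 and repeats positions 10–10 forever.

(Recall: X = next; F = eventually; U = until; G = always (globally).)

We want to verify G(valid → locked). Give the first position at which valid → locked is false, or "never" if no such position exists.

2

Check valid → locked at each position in order: 0 ✓, 1 ✓.
At position 2 the labels are {valid}, so valid → locked is false there. This is the first violation.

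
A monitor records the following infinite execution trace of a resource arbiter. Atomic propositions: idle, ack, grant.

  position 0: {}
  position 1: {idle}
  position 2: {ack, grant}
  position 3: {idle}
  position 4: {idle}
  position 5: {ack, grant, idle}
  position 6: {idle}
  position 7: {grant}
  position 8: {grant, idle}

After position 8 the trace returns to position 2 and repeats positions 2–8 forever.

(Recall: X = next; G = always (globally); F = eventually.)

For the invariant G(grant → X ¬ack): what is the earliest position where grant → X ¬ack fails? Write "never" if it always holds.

Check grant → X ¬ack at each position in order: 0 ✓, 1 ✓, 2 ✓, 3 ✓, 4 ✓, 5 ✓, 6 ✓, 7 ✓.
At position 8 the labels are {grant, idle} and the next position 2 has {ack, grant}, so grant → X ¬ack is false there. This is the first violation.

8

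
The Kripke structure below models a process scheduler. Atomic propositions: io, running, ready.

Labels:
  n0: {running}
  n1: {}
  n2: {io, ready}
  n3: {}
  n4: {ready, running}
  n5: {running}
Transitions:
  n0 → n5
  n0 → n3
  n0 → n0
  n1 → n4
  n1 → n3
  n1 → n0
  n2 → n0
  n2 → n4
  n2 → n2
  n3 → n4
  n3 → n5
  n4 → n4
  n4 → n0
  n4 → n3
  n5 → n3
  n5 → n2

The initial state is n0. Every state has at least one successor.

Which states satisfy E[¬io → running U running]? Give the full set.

{n0, n2, n4, n5}

States satisfying ¬io → running: {n0, n2, n4, n5}.
States satisfying running: {n0, n4, n5}.
States satisfying E[¬io → running U running]: {n0, n2, n4, n5}.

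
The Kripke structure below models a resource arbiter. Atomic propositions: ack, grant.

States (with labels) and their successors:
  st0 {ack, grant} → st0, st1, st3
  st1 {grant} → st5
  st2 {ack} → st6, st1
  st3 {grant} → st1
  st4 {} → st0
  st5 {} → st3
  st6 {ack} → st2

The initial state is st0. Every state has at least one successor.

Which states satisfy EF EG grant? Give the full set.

{st0, st4}

States satisfying EG grant: {st0}.
States satisfying EF EG grant: {st0, st4}.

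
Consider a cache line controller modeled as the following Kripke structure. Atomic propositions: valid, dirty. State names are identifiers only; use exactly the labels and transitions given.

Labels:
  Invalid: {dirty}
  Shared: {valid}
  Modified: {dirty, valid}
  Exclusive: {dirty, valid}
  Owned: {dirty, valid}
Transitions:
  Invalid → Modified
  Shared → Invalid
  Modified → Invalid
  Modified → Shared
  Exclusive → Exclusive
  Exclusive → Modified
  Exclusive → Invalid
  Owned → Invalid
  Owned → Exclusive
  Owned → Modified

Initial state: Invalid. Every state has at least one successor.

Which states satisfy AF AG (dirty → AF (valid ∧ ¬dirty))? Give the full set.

States satisfying AG (dirty → AF (valid ∧ ¬dirty)): ∅.
States satisfying AF AG (dirty → AF (valid ∧ ¬dirty)): ∅.

none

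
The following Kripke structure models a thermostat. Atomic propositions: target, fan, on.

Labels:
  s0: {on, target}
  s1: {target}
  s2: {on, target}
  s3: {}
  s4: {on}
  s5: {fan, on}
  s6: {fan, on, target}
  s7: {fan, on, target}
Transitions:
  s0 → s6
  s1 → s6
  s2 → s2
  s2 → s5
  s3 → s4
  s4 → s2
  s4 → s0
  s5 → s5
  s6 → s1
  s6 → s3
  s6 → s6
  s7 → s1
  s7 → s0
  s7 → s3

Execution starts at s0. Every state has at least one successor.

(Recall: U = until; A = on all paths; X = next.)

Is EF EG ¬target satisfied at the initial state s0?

States satisfying EG ¬target: {s5}.
States satisfying EF EG ¬target: {s0, s1, s2, s3, s4, s5, s6, s7}.
Some path from s0 reaches a state where EG ¬target holds.
s0 ∈ Sat(EF EG ¬target).

Yes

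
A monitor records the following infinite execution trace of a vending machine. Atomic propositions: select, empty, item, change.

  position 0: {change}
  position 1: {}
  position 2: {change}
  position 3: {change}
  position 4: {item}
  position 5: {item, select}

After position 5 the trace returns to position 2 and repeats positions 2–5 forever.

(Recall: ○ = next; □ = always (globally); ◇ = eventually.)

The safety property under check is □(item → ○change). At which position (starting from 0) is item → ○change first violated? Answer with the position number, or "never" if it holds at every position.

4

Check item → ○change at each position in order: 0 ✓, 1 ✓, 2 ✓, 3 ✓.
At position 4 the labels are {item} and the next position 5 has {item, select}, so item → ○change is false there. This is the first violation.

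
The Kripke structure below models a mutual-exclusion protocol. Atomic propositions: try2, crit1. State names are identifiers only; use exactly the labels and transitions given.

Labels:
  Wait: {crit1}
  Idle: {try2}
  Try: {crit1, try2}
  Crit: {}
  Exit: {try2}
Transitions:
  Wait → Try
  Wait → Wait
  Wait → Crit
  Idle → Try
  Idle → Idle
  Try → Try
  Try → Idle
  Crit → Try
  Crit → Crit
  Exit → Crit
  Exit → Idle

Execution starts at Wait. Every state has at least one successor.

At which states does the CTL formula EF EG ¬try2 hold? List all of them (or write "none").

States satisfying EG ¬try2: {Wait, Crit}.
States satisfying EF EG ¬try2: {Wait, Crit, Exit}.

{Wait, Crit, Exit}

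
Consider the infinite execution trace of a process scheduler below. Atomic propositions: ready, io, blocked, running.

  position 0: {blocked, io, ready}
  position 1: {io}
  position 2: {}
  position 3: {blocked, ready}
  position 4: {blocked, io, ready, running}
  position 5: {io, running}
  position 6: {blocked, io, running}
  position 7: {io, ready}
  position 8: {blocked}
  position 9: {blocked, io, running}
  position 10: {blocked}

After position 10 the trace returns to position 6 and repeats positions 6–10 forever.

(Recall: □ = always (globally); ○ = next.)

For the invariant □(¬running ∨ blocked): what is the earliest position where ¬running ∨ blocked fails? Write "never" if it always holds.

5

Check ¬running ∨ blocked at each position in order: 0 ✓, 1 ✓, 2 ✓, 3 ✓, 4 ✓.
At position 5 the labels are {io, running}, so ¬running ∨ blocked is false there. This is the first violation.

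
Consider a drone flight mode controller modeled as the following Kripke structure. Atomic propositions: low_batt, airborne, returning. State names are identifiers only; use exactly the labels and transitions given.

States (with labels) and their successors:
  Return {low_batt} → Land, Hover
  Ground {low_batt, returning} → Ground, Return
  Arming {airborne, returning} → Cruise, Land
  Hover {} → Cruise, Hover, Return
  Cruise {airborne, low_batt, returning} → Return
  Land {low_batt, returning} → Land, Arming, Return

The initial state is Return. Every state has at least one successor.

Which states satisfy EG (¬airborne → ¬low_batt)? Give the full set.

{Hover}

States satisfying ¬airborne → ¬low_batt: {Arming, Hover, Cruise}.
States satisfying EG (¬airborne → ¬low_batt): {Hover}.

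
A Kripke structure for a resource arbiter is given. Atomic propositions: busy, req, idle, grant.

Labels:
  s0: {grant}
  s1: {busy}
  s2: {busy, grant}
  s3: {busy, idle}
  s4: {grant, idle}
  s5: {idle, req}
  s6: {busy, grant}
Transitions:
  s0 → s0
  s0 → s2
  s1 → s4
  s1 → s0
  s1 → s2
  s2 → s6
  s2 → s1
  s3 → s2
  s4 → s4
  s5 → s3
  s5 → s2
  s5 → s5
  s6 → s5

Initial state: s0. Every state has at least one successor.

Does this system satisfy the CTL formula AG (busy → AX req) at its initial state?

States satisfying busy → AX req: {s0, s4, s5, s6}.
States satisfying AG (busy → AX req): {s4}.
s1 is reachable from s0 and violates busy → AX req, so AG fails at s0.
s0 ∉ Sat(AG (busy → AX req)).

Violated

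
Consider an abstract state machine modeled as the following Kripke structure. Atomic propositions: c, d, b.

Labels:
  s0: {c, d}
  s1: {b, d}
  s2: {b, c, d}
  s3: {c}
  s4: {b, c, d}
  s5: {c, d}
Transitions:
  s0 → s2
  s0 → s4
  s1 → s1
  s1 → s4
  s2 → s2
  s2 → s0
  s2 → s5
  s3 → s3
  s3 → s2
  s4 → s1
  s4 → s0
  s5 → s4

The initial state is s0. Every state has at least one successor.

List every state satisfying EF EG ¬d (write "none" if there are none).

States satisfying EG ¬d: {s3}.
States satisfying EF EG ¬d: {s3}.

{s3}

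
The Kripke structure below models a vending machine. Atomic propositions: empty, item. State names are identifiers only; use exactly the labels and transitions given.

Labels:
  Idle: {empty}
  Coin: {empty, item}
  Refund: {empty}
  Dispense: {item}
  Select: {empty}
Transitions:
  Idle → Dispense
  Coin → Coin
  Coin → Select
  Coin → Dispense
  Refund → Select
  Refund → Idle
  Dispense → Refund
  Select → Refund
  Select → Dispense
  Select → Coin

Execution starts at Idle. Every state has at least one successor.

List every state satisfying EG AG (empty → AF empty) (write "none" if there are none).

{Idle, Coin, Refund, Dispense, Select}

States satisfying AG (empty → AF empty): {Idle, Coin, Refund, Dispense, Select}.
States satisfying EG AG (empty → AF empty): {Idle, Coin, Refund, Dispense, Select}.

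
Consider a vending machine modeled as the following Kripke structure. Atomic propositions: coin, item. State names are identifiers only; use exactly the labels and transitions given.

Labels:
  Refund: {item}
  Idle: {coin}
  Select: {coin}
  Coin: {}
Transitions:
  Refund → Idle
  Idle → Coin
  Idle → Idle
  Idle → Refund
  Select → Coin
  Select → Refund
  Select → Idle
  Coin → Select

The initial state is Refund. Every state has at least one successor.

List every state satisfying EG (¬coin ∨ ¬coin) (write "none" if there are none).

none

States satisfying ¬coin ∨ ¬coin: {Refund, Coin}.
States satisfying EG (¬coin ∨ ¬coin): ∅.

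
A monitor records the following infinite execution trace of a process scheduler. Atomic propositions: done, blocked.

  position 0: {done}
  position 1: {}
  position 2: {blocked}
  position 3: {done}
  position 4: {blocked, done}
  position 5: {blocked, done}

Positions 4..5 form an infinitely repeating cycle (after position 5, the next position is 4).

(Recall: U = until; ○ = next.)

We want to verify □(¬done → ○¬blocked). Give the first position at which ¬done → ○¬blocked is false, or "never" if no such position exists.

1

Check ¬done → ○¬blocked at each position in order: 0 ✓.
At position 1 the labels are {} and the next position 2 has {blocked}, so ¬done → ○¬blocked is false there. This is the first violation.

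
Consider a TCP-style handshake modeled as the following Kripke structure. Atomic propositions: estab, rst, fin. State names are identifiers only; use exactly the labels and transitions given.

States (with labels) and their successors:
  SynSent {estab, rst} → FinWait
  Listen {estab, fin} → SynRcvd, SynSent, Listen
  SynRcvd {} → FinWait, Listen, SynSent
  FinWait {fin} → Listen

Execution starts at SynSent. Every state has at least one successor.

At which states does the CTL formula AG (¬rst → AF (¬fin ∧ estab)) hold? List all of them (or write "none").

none

States satisfying ¬rst → AF (¬fin ∧ estab): {SynSent}.
States satisfying AG (¬rst → AF (¬fin ∧ estab)): ∅.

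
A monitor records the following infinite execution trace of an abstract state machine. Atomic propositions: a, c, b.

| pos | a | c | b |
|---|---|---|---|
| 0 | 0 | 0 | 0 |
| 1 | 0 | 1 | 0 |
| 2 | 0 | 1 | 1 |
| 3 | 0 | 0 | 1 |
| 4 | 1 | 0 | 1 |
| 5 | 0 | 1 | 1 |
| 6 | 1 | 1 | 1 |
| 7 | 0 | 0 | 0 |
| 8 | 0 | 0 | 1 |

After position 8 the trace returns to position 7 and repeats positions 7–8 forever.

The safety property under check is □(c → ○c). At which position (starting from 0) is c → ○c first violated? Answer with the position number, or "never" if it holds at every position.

Check c → ○c at each position in order: 0 ✓, 1 ✓.
At position 2 the labels are {b, c} and the next position 3 has {b}, so c → ○c is false there. This is the first violation.

2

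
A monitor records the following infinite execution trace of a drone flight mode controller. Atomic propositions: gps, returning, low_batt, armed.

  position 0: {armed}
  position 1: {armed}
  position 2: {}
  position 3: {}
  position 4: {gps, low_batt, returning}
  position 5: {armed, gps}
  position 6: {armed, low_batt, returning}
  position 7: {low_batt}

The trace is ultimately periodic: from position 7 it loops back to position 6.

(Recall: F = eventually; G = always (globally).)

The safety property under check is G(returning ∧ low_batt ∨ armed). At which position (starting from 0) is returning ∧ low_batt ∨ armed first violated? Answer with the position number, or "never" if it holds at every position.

Check returning ∧ low_batt ∨ armed at each position in order: 0 ✓, 1 ✓.
At position 2 the labels are {}, so returning ∧ low_batt ∨ armed is false there. This is the first violation.

2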